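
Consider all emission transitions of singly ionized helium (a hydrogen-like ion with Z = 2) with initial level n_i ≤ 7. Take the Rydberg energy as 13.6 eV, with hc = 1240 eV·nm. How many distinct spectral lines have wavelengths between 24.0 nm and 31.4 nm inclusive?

Enumerate all n_i → n_f pairs with 1 ≤ n_f < n_i ≤ 7 and compute λ = 1240 / [13.6·4·(1/n_f² − 1/n_i²)].
Lines falling in [24.0, 31.4] nm: 4→1 (24.31 nm), 3→1 (25.64 nm), 2→1 (30.39 nm).

3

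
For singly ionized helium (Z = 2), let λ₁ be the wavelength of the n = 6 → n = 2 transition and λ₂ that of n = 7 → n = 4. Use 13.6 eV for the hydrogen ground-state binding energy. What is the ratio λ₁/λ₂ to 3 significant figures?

0.189

λ ∝ 1/ΔE ∝ 1/(1/n_f² − 1/n_i²), and the Z² and hc factors cancel in the ratio.
λ₁/λ₂ = (1/4² − 1/7²)/(1/2² − 1/6²) = 0.04209/0.2222 = 0.189.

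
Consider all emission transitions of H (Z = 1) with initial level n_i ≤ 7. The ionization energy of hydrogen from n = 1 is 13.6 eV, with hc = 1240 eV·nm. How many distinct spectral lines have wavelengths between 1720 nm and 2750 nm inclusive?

3

Enumerate all n_i → n_f pairs with 1 ≤ n_f < n_i ≤ 7 and compute λ = 1240 / [13.6·1·(1/n_f² − 1/n_i²)].
Lines falling in [1720, 2750] nm: 4→3 (1876 nm), 7→4 (2166 nm), 6→4 (2626 nm).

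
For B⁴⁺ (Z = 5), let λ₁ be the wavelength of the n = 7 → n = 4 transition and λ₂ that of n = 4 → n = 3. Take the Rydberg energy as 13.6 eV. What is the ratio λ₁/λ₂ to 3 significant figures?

1.15

λ ∝ 1/ΔE ∝ 1/(1/n_f² − 1/n_i²), and the Z² and hc factors cancel in the ratio.
λ₁/λ₂ = (1/3² − 1/4²)/(1/4² − 1/7²) = 0.04861/0.04209 = 1.15.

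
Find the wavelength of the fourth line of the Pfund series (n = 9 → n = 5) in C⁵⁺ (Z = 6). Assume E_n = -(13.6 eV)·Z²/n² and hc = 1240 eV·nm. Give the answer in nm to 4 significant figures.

The Pfund series terminates on n_f = 5; the fourth line has n_i = 5+4 = 9.
ΔE = 489.6 × (1/5² − 1/9²) = 13.54 eV.
λ = 1240 / 13.54 = 91.58 nm.

91.58 nm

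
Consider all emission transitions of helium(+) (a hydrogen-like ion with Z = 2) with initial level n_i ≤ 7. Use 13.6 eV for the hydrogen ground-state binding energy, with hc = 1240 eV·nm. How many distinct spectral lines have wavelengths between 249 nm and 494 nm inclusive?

Enumerate all n_i → n_f pairs with 1 ≤ n_f < n_i ≤ 7 and compute λ = 1240 / [13.6·4·(1/n_f² − 1/n_i²)].
Lines falling in [249, 494] nm: 7→3 (251.3 nm), 6→3 (273.5 nm), 5→3 (320.5 nm), 4→3 (468.9 nm).

4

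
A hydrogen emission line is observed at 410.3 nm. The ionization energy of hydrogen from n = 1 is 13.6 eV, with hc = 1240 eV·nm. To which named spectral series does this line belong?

ΔE = 1240/410.3 = 3.022 eV.
This matches 13.6 × (1/2² − 1/6²), so n_f = 2: the Balmer series.

Balmer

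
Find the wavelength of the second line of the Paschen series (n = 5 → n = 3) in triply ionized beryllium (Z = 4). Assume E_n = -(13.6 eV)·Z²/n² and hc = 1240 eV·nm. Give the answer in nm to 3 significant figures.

The Paschen series terminates on n_f = 3; the second line has n_i = 3+2 = 5.
ΔE = 217.6 × (1/3² − 1/5²) = 15.47 eV.
λ = 1240 / 15.47 = 80.1 nm.

80.1 nm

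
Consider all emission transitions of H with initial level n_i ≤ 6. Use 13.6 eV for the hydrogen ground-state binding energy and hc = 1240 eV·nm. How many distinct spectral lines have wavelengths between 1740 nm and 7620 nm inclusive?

4

Enumerate all n_i → n_f pairs with 1 ≤ n_f < n_i ≤ 6 and compute λ = 1240 / [13.6·1·(1/n_f² − 1/n_i²)].
Lines falling in [1740, 7620] nm: 4→3 (1876 nm), 6→4 (2626 nm), 5→4 (4052 nm), 6→5 (7460 nm).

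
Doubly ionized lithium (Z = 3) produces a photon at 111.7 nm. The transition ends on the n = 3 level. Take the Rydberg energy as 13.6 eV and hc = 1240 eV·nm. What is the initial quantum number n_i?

The photon energy is ΔE = hc/λ = 1240 / 111.7 = 11.10 eV.
With Z = 3, ΔE = 122.4 × (1/n_f² − 1/n_i²), so 1/n_f² − 1/n_i² = 0.09070.
With n_f = 3: 1/n_i² = 1/9 − 0.09070 = 0.02042, so n_i ≈ 7.00.

n_i = 7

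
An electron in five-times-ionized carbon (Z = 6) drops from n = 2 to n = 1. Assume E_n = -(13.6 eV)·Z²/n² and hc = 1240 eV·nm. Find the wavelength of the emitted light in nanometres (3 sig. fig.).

3.38 nm

For Z = 6 the level energies scale as Z², so the effective Rydberg energy is 13.6 × 36 = 489.6 eV.
ΔE = 489.6 × (1/1² − 1/2²) = 489.6 × 0.7500 = 367.2 eV.
λ = hc/ΔE = 1240 / 367.2 = 3.38 nm.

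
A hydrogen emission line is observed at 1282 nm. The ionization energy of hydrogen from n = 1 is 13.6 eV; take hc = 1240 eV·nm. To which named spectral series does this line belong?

ΔE = 1240/1282 = 0.9672 eV.
This matches 13.6 × (1/3² − 1/5²), so n_f = 3: the Paschen series.

Paschen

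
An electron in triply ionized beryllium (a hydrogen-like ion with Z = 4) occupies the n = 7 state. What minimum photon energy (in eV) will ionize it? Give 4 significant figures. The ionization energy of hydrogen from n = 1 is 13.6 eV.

E_n = −13.6 Z²/n² = −217.6/n² eV for Z = 4.
E_7 = −217.6/49 = −4.441 eV, so ionization (to E = 0) requires 4.441 eV.

4.441 eV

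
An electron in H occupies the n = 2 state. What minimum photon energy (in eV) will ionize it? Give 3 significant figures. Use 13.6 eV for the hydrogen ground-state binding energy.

E_2 = −13.60/4 = −3.40 eV, so ionization (to E = 0) requires 3.40 eV.

3.40 eV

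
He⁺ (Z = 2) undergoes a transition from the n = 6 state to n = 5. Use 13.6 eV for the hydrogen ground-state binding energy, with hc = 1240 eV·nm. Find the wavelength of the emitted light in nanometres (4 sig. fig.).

1865 nm

For Z = 2 the level energies scale as Z², so the effective Rydberg energy is 13.6 × 4 = 54.40 eV.
ΔE = 54.40 × (1/5² − 1/6²) = 54.40 × 0.01222 = 0.6649 eV.
λ = hc/ΔE = 1240 / 0.6649 = 1865 nm.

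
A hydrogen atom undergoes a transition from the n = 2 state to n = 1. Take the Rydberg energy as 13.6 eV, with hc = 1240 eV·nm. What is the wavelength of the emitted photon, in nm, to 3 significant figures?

122 nm

ΔE = 13.60 × (1/1² − 1/2²) = 13.60 × 0.7500 = 10.20 eV.
λ = hc/ΔE = 1240 / 10.20 = 122 nm.
This line belongs to the Lyman series.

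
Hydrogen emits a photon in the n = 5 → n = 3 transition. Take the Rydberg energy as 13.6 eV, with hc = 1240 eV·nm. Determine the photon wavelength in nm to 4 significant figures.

ΔE = 13.60 × (1/3² − 1/5²) = 13.60 × 0.07111 = 0.9671 eV.
λ = hc/ΔE = 1240 / 0.9671 = 1282 nm.
This line belongs to the Paschen series.

1282 nm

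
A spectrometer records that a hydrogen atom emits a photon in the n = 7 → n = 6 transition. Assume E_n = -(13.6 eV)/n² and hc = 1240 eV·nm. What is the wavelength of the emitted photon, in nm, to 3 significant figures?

12400 nm

ΔE = 13.60 × (1/6² − 1/7²) = 13.60 × 0.007370 = 0.1002 eV.
λ = hc/ΔE = 1240 / 0.1002 = 12400 nm.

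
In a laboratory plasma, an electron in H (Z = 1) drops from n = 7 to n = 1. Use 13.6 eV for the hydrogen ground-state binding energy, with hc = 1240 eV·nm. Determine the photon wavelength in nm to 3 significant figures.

93.1 nm

ΔE = 13.60 × (1/1² − 1/7²) = 13.60 × 0.9796 = 13.32 eV.
λ = hc/ΔE = 1240 / 13.32 = 93.1 nm.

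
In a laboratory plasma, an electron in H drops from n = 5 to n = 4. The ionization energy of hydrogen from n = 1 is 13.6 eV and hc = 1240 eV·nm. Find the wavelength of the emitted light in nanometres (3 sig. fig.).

4050 nm

ΔE = 13.60 × (1/4² − 1/5²) = 13.60 × 0.02250 = 0.3060 eV.
λ = hc/ΔE = 1240 / 0.3060 = 4050 nm.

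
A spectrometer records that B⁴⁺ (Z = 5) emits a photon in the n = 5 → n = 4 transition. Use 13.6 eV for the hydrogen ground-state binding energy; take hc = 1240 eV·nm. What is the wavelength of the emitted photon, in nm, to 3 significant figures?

For Z = 5 the level energies scale as Z², so the effective Rydberg energy is 13.6 × 25 = 340.0 eV.
ΔE = 340.0 × (1/4² − 1/5²) = 340.0 × 0.02250 = 7.650 eV.
λ = hc/ΔE = 1240 / 7.650 = 162 nm.

162 nm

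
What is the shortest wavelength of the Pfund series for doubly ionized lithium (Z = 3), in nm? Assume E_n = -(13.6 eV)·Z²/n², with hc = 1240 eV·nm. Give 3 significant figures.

The Pfund series has lower level n_f = 5; the series limit corresponds to n_i → ∞.
ΔE_max = 13.6 × 9 / 5² = 4.896 eV.
λ_min = 1240 / 4.896 = 253 nm.

253 nm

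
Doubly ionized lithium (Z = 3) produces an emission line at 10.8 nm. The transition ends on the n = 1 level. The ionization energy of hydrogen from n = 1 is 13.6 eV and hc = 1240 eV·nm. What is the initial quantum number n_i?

The photon energy is ΔE = hc/λ = 1240 / 10.8 = 114.8 eV.
With Z = 3, ΔE = 122.4 × (1/n_f² − 1/n_i²), so 1/n_f² − 1/n_i² = 0.9380.
With n_f = 1: 1/n_i² = 1/1 − 0.9380 = 0.06197, so n_i ≈ 4.02.

n_i = 4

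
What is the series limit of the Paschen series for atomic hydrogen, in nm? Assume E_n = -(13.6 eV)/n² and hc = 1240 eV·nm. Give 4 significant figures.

820.6 nm

The Paschen series has lower level n_f = 3; the series limit corresponds to n_i → ∞.
ΔE_max = 13.6 × 1 / 3² = 1.511 eV.
λ_min = 1240 / 1.511 = 820.6 nm.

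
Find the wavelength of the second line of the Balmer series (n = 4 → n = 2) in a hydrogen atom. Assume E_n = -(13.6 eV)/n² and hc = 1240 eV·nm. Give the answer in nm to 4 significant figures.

The Balmer series terminates on n_f = 2; the second line has n_i = 2+2 = 4.
ΔE = 13.60 × (1/2² − 1/4²) = 2.550 eV.
λ = 1240 / 2.550 = 486.3 nm.

486.3 nm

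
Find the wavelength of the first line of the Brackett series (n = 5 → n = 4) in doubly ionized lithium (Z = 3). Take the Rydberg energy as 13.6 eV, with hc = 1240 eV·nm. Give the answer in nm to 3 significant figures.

The Brackett series terminates on n_f = 4; the first line has n_i = 4+1 = 5.
ΔE = 122.4 × (1/4² − 1/5²) = 2.754 eV.
λ = 1240 / 2.754 = 450 nm.

450 nm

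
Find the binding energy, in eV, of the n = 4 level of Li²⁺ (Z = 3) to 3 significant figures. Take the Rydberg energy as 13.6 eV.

7.65 eV

E_n = −13.6 Z²/n² = −122.4/n² eV for Z = 3.
E_4 = −122.4/16 = −7.65 eV, so ionization (to E = 0) requires 7.65 eV.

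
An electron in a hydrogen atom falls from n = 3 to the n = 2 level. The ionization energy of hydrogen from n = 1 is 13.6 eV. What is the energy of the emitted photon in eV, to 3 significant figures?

E_3 = −13.60/9 = −1.511 eV and E_2 = −13.60/4 = −3.400 eV.
The photon energy is |E_3 − E_2| = 1.89 eV.

1.89 eV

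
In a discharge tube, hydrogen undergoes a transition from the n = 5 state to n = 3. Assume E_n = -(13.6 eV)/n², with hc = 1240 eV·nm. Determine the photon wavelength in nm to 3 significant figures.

1280 nm

ΔE = 13.60 × (1/3² − 1/5²) = 13.60 × 0.07111 = 0.9671 eV.
λ = hc/ΔE = 1240 / 0.9671 = 1280 nm.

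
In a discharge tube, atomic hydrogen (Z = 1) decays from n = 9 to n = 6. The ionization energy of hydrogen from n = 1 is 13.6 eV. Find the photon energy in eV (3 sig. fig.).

0.210 eV

E_9 = −13.60/81 = −0.1679 eV and E_6 = −13.60/36 = −0.3778 eV.
The photon energy is |E_9 − E_6| = 0.210 eV.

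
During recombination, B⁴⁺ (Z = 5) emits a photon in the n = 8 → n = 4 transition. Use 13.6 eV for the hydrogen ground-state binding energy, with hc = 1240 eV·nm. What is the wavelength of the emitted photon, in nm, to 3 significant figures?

77.8 nm

For Z = 5 the level energies scale as Z², so the effective Rydberg energy is 13.6 × 25 = 340.0 eV.
ΔE = 340.0 × (1/4² − 1/8²) = 340.0 × 0.04688 = 15.94 eV.
λ = hc/ΔE = 1240 / 15.94 = 77.8 nm.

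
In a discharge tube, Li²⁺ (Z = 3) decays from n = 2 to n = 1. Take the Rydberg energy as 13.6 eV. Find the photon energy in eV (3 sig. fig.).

The Bohr energies scale as Z², so for Z = 3: E_n = −122.4/n² eV.
E_2 = −122.4/4 = −30.60 eV and E_1 = −122.4/1 = −122.4 eV.
The photon energy is |E_2 − E_1| = 91.8 eV.

91.8 eV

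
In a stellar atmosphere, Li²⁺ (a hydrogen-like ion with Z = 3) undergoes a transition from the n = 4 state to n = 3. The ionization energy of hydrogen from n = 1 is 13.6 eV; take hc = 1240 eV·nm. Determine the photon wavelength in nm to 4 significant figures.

For Z = 3 the level energies scale as Z², so the effective Rydberg energy is 13.6 × 9 = 122.4 eV.
ΔE = 122.4 × (1/3² − 1/4²) = 122.4 × 0.04861 = 5.950 eV.
λ = hc/ΔE = 1240 / 5.950 = 208.4 nm.

208.4 nm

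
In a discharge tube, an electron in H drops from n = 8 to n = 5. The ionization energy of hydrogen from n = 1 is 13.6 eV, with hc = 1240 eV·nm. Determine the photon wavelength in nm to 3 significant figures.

3740 nm

ΔE = 13.60 × (1/5² − 1/8²) = 13.60 × 0.02438 = 0.3315 eV.
λ = hc/ΔE = 1240 / 0.3315 = 3740 nm.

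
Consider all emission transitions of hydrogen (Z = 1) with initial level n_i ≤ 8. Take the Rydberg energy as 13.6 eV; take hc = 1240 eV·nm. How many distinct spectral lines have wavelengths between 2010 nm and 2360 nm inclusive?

Enumerate all n_i → n_f pairs with 1 ≤ n_f < n_i ≤ 8 and compute λ = 1240 / [13.6·1·(1/n_f² − 1/n_i²)].
Lines falling in [2010, 2360] nm: 7→4 (2166 nm).

1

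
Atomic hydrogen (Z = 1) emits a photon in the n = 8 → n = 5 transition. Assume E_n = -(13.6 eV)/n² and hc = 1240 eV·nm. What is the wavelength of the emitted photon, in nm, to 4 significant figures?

ΔE = 13.60 × (1/5² − 1/8²) = 13.60 × 0.02438 = 0.3315 eV.
λ = hc/ΔE = 1240 / 0.3315 = 3741 nm.

3741 nm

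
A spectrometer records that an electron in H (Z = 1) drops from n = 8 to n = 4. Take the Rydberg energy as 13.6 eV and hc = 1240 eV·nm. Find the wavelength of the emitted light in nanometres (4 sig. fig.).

1945 nm

ΔE = 13.60 × (1/4² − 1/8²) = 13.60 × 0.04688 = 0.6375 eV.
λ = hc/ΔE = 1240 / 0.6375 = 1945 nm.
This line belongs to the Brackett series.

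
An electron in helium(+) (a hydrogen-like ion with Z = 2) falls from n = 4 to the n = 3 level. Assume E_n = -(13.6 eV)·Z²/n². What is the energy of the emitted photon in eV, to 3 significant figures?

2.64 eV

The Bohr energies scale as Z², so for Z = 2: E_n = −54.40/n² eV.
E_4 = −54.40/16 = −3.400 eV and E_3 = −54.40/9 = −6.044 eV.
The photon energy is |E_4 − E_3| = 2.64 eV.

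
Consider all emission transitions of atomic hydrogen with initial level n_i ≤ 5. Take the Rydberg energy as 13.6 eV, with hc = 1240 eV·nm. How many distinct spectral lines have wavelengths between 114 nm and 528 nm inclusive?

Enumerate all n_i → n_f pairs with 1 ≤ n_f < n_i ≤ 5 and compute λ = 1240 / [13.6·1·(1/n_f² − 1/n_i²)].
Lines falling in [114, 528] nm: 2→1 (121.6 nm), 5→2 (434.2 nm), 4→2 (486.3 nm).

3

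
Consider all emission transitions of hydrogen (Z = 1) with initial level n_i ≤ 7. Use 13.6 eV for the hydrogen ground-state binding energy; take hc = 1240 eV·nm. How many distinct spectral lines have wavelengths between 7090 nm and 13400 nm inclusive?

Enumerate all n_i → n_f pairs with 1 ≤ n_f < n_i ≤ 7 and compute λ = 1240 / [13.6·1·(1/n_f² − 1/n_i²)].
Lines falling in [7090, 13400] nm: 6→5 (7460 nm), 7→6 (12370 nm).

2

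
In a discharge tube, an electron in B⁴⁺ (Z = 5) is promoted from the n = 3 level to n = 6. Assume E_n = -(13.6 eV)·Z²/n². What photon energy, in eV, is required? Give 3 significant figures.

28.3 eV

The Bohr energies scale as Z², so for Z = 5: E_n = −340.0/n² eV.
E_6 = −340.0/36 = −9.444 eV and E_3 = −340.0/9 = −37.78 eV.
The photon energy is |E_6 − E_3| = 28.3 eV.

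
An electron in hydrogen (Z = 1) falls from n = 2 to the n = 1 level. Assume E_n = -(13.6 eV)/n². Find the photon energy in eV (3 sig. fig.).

10.2 eV

E_2 = −13.60/4 = −3.400 eV and E_1 = −13.60/1 = −13.60 eV.
The photon energy is |E_2 − E_1| = 10.2 eV.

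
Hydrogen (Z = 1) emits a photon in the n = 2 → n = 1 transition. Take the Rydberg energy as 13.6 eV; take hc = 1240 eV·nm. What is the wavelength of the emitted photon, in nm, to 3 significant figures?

ΔE = 13.60 × (1/1² − 1/2²) = 13.60 × 0.7500 = 10.20 eV.
λ = hc/ΔE = 1240 / 10.20 = 122 nm.
This line belongs to the Lyman series.

122 nm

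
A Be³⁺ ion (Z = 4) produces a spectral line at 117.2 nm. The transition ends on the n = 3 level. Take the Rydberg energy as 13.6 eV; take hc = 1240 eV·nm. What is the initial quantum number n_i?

The photon energy is ΔE = hc/λ = 1240 / 117.2 = 10.58 eV.
With Z = 4, ΔE = 217.6 × (1/n_f² − 1/n_i²), so 1/n_f² − 1/n_i² = 0.04862.
With n_f = 3: 1/n_i² = 1/9 − 0.04862 = 0.06249, so n_i ≈ 4.00.

n_i = 4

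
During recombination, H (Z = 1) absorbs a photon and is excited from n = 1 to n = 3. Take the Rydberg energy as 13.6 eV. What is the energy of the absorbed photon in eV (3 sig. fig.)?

E_3 = −13.60/9 = −1.511 eV and E_1 = −13.60/1 = −13.60 eV.
The photon energy is |E_3 − E_1| = 12.1 eV.

12.1 eV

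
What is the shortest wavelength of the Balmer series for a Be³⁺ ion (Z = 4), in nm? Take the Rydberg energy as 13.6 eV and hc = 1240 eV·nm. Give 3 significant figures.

22.8 nm

The Balmer series has lower level n_f = 2; the series limit corresponds to n_i → ∞.
ΔE_max = 13.6 × 16 / 2² = 54.40 eV.
λ_min = 1240 / 54.40 = 22.8 nm.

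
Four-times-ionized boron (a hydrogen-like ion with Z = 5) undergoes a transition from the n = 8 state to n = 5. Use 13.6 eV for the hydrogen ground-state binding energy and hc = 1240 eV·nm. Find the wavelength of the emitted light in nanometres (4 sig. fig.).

149.6 nm

For Z = 5 the level energies scale as Z², so the effective Rydberg energy is 13.6 × 25 = 340.0 eV.
ΔE = 340.0 × (1/5² − 1/8²) = 340.0 × 0.02438 = 8.288 eV.
λ = hc/ΔE = 1240 / 8.288 = 149.6 nm.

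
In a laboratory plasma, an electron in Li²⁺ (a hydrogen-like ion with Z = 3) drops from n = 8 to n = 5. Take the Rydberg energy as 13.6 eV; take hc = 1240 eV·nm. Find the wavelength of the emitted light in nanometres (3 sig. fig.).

For Z = 3 the level energies scale as Z², so the effective Rydberg energy is 13.6 × 9 = 122.4 eV.
ΔE = 122.4 × (1/5² − 1/8²) = 122.4 × 0.02438 = 2.984 eV.
λ = hc/ΔE = 1240 / 2.984 = 416 nm.

416 nm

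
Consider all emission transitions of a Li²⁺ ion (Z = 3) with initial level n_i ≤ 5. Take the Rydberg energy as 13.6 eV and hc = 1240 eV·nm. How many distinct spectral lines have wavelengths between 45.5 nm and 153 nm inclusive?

Enumerate all n_i → n_f pairs with 1 ≤ n_f < n_i ≤ 5 and compute λ = 1240 / [13.6·9·(1/n_f² − 1/n_i²)].
Lines falling in [45.5, 153] nm: 5→2 (48.24 nm), 4→2 (54.03 nm), 3→2 (72.94 nm), 5→3 (142.5 nm).

4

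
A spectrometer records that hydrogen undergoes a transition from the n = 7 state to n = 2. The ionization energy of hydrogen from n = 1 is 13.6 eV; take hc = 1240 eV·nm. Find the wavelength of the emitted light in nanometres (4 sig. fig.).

ΔE = 13.60 × (1/2² − 1/7²) = 13.60 × 0.2296 = 3.122 eV.
λ = hc/ΔE = 1240 / 3.122 = 397.1 nm.
This line belongs to the Balmer series.

397.1 nm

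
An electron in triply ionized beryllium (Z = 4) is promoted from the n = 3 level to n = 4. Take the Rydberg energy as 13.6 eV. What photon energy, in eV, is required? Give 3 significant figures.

The Bohr energies scale as Z², so for Z = 4: E_n = −217.6/n² eV.
E_4 = −217.6/16 = −13.60 eV and E_3 = −217.6/9 = −24.18 eV.
The photon energy is |E_4 − E_3| = 10.6 eV.

10.6 eV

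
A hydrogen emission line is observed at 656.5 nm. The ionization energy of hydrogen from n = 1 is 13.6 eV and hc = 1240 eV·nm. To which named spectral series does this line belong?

ΔE = 1240/656.5 = 1.889 eV.
This matches 13.6 × (1/2² − 1/3²), so n_f = 2: the Balmer series.

Balmer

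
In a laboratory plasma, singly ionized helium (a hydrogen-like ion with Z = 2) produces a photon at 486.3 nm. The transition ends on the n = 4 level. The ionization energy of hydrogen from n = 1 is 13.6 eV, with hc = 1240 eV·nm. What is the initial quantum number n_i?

The photon energy is ΔE = hc/λ = 1240 / 486.3 = 2.550 eV.
With Z = 2, ΔE = 54.40 × (1/n_f² − 1/n_i²), so 1/n_f² − 1/n_i² = 0.04687.
With n_f = 4: 1/n_i² = 1/16 − 0.04687 = 0.01563, so n_i ≈ 8.00.

n_i = 8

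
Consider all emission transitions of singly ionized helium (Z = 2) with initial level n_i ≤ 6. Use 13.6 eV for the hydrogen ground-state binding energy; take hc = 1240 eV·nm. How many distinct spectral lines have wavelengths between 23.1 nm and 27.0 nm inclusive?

Enumerate all n_i → n_f pairs with 1 ≤ n_f < n_i ≤ 6 and compute λ = 1240 / [13.6·4·(1/n_f² − 1/n_i²)].
Lines falling in [23.1, 27.0] nm: 6→1 (23.45 nm), 5→1 (23.74 nm), 4→1 (24.31 nm), 3→1 (25.64 nm).

4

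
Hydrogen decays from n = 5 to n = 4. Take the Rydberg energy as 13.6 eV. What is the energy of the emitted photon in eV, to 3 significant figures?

E_5 = −13.60/25 = −0.5440 eV and E_4 = −13.60/16 = −0.8500 eV.
The photon energy is |E_5 − E_4| = 0.306 eV.

0.306 eV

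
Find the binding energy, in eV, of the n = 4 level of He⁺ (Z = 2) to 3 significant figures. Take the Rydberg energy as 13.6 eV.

E_n = −13.6 Z²/n² = −54.40/n² eV for Z = 2.
E_4 = −54.40/16 = −3.40 eV, so ionization (to E = 0) requires 3.40 eV.

3.40 eV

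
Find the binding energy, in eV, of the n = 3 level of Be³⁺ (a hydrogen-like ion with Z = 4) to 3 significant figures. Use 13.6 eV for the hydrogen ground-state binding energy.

24.2 eV

E_n = −13.6 Z²/n² = −217.6/n² eV for Z = 4.
E_3 = −217.6/9 = −24.2 eV, so ionization (to E = 0) requires 24.2 eV.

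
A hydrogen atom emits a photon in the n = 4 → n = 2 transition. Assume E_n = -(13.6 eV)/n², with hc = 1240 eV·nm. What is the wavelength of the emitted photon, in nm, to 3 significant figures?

ΔE = 13.60 × (1/2² − 1/4²) = 13.60 × 0.1875 = 2.550 eV.
λ = hc/ΔE = 1240 / 2.550 = 486 nm.
This line belongs to the Balmer series.

486 nm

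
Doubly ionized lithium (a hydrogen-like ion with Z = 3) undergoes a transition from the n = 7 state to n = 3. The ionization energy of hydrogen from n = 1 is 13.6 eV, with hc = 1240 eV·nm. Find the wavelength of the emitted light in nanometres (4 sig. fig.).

111.7 nm

For Z = 3 the level energies scale as Z², so the effective Rydberg energy is 13.6 × 9 = 122.4 eV.
ΔE = 122.4 × (1/3² − 1/7²) = 122.4 × 0.09070 = 11.10 eV.
λ = hc/ΔE = 1240 / 11.10 = 111.7 nm.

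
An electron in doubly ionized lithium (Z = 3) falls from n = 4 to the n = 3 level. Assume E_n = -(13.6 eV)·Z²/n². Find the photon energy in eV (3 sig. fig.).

The Bohr energies scale as Z², so for Z = 3: E_n = −122.4/n² eV.
E_4 = −122.4/16 = −7.650 eV and E_3 = −122.4/9 = −13.60 eV.
The photon energy is |E_4 − E_3| = 5.95 eV.

5.95 eV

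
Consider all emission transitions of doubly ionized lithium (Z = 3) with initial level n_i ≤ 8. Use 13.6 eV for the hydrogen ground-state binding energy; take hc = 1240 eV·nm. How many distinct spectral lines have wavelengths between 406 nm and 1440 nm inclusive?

6

Enumerate all n_i → n_f pairs with 1 ≤ n_f < n_i ≤ 8 and compute λ = 1240 / [13.6·9·(1/n_f² − 1/n_i²)].
Lines falling in [406, 1440] nm: 8→5 (415.6 nm), 5→4 (450.3 nm), 7→5 (517.1 nm), 6→5 (828.9 nm), 8→6 (833.6 nm), 7→6 (1375 nm).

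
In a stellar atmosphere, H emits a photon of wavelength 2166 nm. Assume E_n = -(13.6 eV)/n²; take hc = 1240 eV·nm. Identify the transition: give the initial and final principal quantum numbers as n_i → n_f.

The photon energy is ΔE = hc/λ = 1240 / 2166 = 0.5725 eV.
With Z = 1, ΔE = 13.60 × (1/n_f² − 1/n_i²), so 1/n_f² − 1/n_i² = 0.04209.
Trying n_f = 4 gives 1/n_i² = 0.02041, i.e. n_i ≈ 7; this pair matches.

n_i = 7, n_f = 4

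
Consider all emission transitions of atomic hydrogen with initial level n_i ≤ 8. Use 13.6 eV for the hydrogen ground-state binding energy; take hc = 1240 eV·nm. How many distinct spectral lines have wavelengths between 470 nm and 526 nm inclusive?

Enumerate all n_i → n_f pairs with 1 ≤ n_f < n_i ≤ 8 and compute λ = 1240 / [13.6·1·(1/n_f² − 1/n_i²)].
Lines falling in [470, 526] nm: 4→2 (486.3 nm).

1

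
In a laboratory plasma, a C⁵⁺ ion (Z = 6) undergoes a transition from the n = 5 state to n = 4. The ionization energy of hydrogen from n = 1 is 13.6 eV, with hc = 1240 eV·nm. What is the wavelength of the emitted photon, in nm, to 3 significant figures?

For Z = 6 the level energies scale as Z², so the effective Rydberg energy is 13.6 × 36 = 489.6 eV.
ΔE = 489.6 × (1/4² − 1/5²) = 489.6 × 0.02250 = 11.02 eV.
λ = hc/ΔE = 1240 / 11.02 = 113 nm.

113 nm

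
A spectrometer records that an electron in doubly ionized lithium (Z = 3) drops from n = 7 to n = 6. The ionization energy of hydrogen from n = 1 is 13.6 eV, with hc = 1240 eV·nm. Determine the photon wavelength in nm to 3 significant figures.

For Z = 3 the level energies scale as Z², so the effective Rydberg energy is 13.6 × 9 = 122.4 eV.
ΔE = 122.4 × (1/6² − 1/7²) = 122.4 × 0.007370 = 0.9020 eV.
λ = hc/ΔE = 1240 / 0.9020 = 1370 nm.

1370 nm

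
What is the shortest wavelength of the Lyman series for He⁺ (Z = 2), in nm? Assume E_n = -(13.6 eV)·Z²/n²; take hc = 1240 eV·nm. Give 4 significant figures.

22.79 nm

The Lyman series has lower level n_f = 1; the series limit corresponds to n_i → ∞.
ΔE_max = 13.6 × 4 / 1² = 54.40 eV.
λ_min = 1240 / 54.40 = 22.79 nm.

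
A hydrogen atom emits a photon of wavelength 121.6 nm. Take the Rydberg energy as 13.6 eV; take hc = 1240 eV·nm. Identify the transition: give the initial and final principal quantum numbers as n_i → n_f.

n_i = 2, n_f = 1

The photon energy is ΔE = hc/λ = 1240 / 121.6 = 10.20 eV.
With Z = 1, ΔE = 13.60 × (1/n_f² − 1/n_i²), so 1/n_f² − 1/n_i² = 0.7498.
Trying n_f = 1 gives 1/n_i² = 0.2502, i.e. n_i ≈ 2; this pair matches.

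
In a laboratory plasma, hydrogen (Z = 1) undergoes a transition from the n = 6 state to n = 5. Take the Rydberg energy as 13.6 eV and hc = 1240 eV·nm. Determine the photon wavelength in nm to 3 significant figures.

7460 nm

ΔE = 13.60 × (1/5² − 1/6²) = 13.60 × 0.01222 = 0.1662 eV.
λ = hc/ΔE = 1240 / 0.1662 = 7460 nm.
This line belongs to the Pfund series.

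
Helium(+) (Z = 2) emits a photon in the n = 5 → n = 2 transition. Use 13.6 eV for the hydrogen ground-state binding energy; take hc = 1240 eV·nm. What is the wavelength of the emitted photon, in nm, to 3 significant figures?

109 nm

For Z = 2 the level energies scale as Z², so the effective Rydberg energy is 13.6 × 4 = 54.40 eV.
ΔE = 54.40 × (1/2² − 1/5²) = 54.40 × 0.2100 = 11.42 eV.
λ = hc/ΔE = 1240 / 11.42 = 109 nm.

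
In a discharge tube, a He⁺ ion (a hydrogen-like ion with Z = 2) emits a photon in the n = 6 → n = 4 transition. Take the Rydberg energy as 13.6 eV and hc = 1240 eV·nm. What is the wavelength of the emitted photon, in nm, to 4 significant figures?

656.5 nm

For Z = 2 the level energies scale as Z², so the effective Rydberg energy is 13.6 × 4 = 54.40 eV.
ΔE = 54.40 × (1/4² − 1/6²) = 54.40 × 0.03472 = 1.889 eV.
λ = hc/ΔE = 1240 / 1.889 = 656.5 nm.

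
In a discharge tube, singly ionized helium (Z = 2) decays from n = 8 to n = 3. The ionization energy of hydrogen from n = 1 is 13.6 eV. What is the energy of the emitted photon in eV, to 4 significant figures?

5.194 eV

The Bohr energies scale as Z², so for Z = 2: E_n = −54.40/n² eV.
E_8 = −54.40/64 = −0.8500 eV and E_3 = −54.40/9 = −6.044 eV.
The photon energy is |E_8 − E_3| = 5.194 eV.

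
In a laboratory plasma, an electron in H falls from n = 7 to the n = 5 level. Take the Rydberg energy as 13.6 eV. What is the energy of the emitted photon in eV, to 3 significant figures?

0.266 eV

E_7 = −13.60/49 = −0.2776 eV and E_5 = −13.60/25 = −0.5440 eV.
The photon energy is |E_7 − E_5| = 0.266 eV.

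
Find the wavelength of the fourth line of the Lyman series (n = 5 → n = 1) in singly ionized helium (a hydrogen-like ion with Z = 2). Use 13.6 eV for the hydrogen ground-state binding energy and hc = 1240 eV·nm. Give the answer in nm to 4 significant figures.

23.74 nm

The Lyman series terminates on n_f = 1; the fourth line has n_i = 1+4 = 5.
ΔE = 54.40 × (1/1² − 1/5²) = 52.22 eV.
λ = 1240 / 52.22 = 23.74 nm.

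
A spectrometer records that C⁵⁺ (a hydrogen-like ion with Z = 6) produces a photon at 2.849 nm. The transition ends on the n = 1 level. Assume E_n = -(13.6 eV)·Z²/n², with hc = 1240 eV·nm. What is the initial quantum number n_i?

The photon energy is ΔE = hc/λ = 1240 / 2.849 = 435.2 eV.
With Z = 6, ΔE = 489.6 × (1/n_f² − 1/n_i²), so 1/n_f² − 1/n_i² = 0.8890.
With n_f = 1: 1/n_i² = 1/1 − 0.8890 = 0.1110, so n_i ≈ 3.00.

n_i = 3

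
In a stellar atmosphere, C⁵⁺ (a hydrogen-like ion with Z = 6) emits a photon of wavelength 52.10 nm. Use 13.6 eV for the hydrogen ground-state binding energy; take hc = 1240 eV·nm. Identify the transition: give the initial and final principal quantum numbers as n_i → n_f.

n_i = 4, n_f = 3

The photon energy is ΔE = hc/λ = 1240 / 52.10 = 23.80 eV.
With Z = 6, ΔE = 489.6 × (1/n_f² − 1/n_i²), so 1/n_f² − 1/n_i² = 0.04861.
Trying n_f = 3 gives 1/n_i² = 0.06250, i.e. n_i ≈ 4; this pair matches.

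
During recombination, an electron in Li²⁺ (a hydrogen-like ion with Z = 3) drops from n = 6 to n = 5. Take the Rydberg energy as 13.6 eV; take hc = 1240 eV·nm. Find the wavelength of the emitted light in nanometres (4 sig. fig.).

828.9 nm

For Z = 3 the level energies scale as Z², so the effective Rydberg energy is 13.6 × 9 = 122.4 eV.
ΔE = 122.4 × (1/5² − 1/6²) = 122.4 × 0.01222 = 1.496 eV.
λ = hc/ΔE = 1240 / 1.496 = 828.9 nm.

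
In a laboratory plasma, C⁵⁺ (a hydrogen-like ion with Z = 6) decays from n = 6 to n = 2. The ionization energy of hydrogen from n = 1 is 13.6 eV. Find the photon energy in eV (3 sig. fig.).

109 eV

The Bohr energies scale as Z², so for Z = 6: E_n = −489.6/n² eV.
E_6 = −489.6/36 = −13.60 eV and E_2 = −489.6/4 = −122.4 eV.
The photon energy is |E_6 − E_2| = 109 eV.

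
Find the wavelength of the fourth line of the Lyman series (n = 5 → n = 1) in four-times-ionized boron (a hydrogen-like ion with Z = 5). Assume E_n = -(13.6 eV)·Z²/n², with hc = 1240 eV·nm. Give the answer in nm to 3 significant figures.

The Lyman series terminates on n_f = 1; the fourth line has n_i = 1+4 = 5.
ΔE = 340.0 × (1/1² − 1/5²) = 326.4 eV.
λ = 1240 / 326.4 = 3.80 nm.

3.80 nm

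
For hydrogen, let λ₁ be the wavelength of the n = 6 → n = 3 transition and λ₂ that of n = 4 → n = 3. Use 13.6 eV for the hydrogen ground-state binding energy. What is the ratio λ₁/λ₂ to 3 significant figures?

λ ∝ 1/ΔE ∝ 1/(1/n_f² − 1/n_i²), and the Z² and hc factors cancel in the ratio.
λ₁/λ₂ = (1/3² − 1/4²)/(1/3² − 1/6²) = 0.04861/0.08333 = 0.583.

0.583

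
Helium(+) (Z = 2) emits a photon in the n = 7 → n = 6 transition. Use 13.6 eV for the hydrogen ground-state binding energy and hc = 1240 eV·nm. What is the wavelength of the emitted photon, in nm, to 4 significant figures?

3093 nm

For Z = 2 the level energies scale as Z², so the effective Rydberg energy is 13.6 × 4 = 54.40 eV.
ΔE = 54.40 × (1/6² − 1/7²) = 54.40 × 0.007370 = 0.4009 eV.
λ = hc/ΔE = 1240 / 0.4009 = 3093 nm.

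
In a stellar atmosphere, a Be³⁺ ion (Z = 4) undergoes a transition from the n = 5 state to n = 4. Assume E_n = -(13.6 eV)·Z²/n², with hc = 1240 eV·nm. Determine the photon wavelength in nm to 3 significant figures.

253 nm

For Z = 4 the level energies scale as Z², so the effective Rydberg energy is 13.6 × 16 = 217.6 eV.
ΔE = 217.6 × (1/4² − 1/5²) = 217.6 × 0.02250 = 4.896 eV.
λ = hc/ΔE = 1240 / 4.896 = 253 nm.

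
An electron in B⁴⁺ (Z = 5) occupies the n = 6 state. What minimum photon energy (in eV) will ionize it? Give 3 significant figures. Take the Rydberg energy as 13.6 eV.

9.44 eV

E_n = −13.6 Z²/n² = −340.0/n² eV for Z = 5.
E_6 = −340.0/36 = −9.44 eV, so ionization (to E = 0) requires 9.44 eV.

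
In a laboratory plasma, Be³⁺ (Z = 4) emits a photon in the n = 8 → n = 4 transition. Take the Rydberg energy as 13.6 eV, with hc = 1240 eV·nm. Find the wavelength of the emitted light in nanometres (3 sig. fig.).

122 nm

For Z = 4 the level energies scale as Z², so the effective Rydberg energy is 13.6 × 16 = 217.6 eV.
ΔE = 217.6 × (1/4² − 1/8²) = 217.6 × 0.04688 = 10.20 eV.
λ = hc/ΔE = 1240 / 10.20 = 122 nm.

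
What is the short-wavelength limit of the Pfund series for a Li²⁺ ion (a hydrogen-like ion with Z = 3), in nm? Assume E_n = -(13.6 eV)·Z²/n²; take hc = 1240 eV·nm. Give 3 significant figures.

The Pfund series has lower level n_f = 5; the series limit corresponds to n_i → ∞.
ΔE_max = 13.6 × 9 / 5² = 4.896 eV.
λ_min = 1240 / 4.896 = 253 nm.

253 nm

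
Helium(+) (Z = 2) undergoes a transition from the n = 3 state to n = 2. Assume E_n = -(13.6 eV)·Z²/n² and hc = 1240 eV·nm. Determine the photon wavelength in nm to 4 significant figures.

For Z = 2 the level energies scale as Z², so the effective Rydberg energy is 13.6 × 4 = 54.40 eV.
ΔE = 54.40 × (1/2² − 1/3²) = 54.40 × 0.1389 = 7.556 eV.
λ = hc/ΔE = 1240 / 7.556 = 164.1 nm.

164.1 nm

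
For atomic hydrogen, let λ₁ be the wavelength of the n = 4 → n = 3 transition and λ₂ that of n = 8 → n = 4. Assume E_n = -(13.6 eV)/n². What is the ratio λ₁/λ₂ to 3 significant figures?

0.964

λ ∝ 1/ΔE ∝ 1/(1/n_f² − 1/n_i²), and the Z² and hc factors cancel in the ratio.
λ₁/λ₂ = (1/4² − 1/8²)/(1/3² − 1/4²) = 0.04688/0.04861 = 0.964.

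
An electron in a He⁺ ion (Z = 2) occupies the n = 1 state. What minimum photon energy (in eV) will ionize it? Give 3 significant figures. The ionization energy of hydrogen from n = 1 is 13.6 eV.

E_n = −13.6 Z²/n² = −54.40/n² eV for Z = 2.
E_1 = −54.40/1 = −54.4 eV, so ionization (to E = 0) requires 54.4 eV.

54.4 eV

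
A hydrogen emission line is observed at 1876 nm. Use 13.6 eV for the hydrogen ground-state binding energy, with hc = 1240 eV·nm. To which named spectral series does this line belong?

ΔE = 1240/1876 = 0.6610 eV.
This matches 13.6 × (1/3² − 1/4²), so n_f = 3: the Paschen series.

Paschen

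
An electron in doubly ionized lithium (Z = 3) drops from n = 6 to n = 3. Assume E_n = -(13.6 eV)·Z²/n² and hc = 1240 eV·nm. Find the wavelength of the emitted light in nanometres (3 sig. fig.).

122 nm

For Z = 3 the level energies scale as Z², so the effective Rydberg energy is 13.6 × 9 = 122.4 eV.
ΔE = 122.4 × (1/3² − 1/6²) = 122.4 × 0.08333 = 10.20 eV.
λ = hc/ΔE = 1240 / 10.20 = 122 nm.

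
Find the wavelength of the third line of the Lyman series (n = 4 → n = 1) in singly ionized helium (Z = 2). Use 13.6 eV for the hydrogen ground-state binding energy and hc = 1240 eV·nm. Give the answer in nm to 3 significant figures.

24.3 nm

The Lyman series terminates on n_f = 1; the third line has n_i = 1+3 = 4.
ΔE = 54.40 × (1/1² − 1/4²) = 51.00 eV.
λ = 1240 / 51.00 = 24.3 nm.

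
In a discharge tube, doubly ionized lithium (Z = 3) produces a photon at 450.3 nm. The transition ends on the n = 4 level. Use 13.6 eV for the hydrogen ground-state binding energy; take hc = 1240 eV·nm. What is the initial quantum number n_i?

The photon energy is ΔE = hc/λ = 1240 / 450.3 = 2.754 eV.
With Z = 3, ΔE = 122.4 × (1/n_f² − 1/n_i²), so 1/n_f² − 1/n_i² = 0.02250.
With n_f = 4: 1/n_i² = 1/16 − 0.02250 = 0.04000, so n_i ≈ 5.00.

n_i = 5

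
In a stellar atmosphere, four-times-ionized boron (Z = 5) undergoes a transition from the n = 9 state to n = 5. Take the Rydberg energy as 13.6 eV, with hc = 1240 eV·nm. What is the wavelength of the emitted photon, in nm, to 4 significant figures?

131.9 nm

For Z = 5 the level energies scale as Z², so the effective Rydberg energy is 13.6 × 25 = 340.0 eV.
ΔE = 340.0 × (1/5² − 1/9²) = 340.0 × 0.02765 = 9.402 eV.
λ = hc/ΔE = 1240 / 9.402 = 131.9 nm.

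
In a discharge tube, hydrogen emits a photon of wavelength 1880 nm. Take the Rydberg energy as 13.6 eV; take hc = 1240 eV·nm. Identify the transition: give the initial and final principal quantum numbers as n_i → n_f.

n_i = 4, n_f = 3

The photon energy is ΔE = hc/λ = 1240 / 1880 = 0.6596 eV.
With Z = 1, ΔE = 13.60 × (1/n_f² − 1/n_i²), so 1/n_f² − 1/n_i² = 0.04850.
Trying n_f = 3 gives 1/n_i² = 0.06261, i.e. n_i ≈ 4; this pair matches.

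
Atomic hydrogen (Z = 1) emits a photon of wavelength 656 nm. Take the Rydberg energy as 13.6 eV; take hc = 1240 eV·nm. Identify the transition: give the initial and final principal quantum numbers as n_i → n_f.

The photon energy is ΔE = hc/λ = 1240 / 656 = 1.890 eV.
With Z = 1, ΔE = 13.60 × (1/n_f² − 1/n_i²), so 1/n_f² − 1/n_i² = 0.1390.
Trying n_f = 2 gives 1/n_i² = 0.1110, i.e. n_i ≈ 3; this pair matches.

n_i = 3, n_f = 2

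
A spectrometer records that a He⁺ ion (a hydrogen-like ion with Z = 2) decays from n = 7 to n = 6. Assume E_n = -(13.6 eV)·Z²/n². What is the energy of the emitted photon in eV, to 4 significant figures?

The Bohr energies scale as Z², so for Z = 2: E_n = −54.40/n² eV.
E_7 = −54.40/49 = −1.110 eV and E_6 = −54.40/36 = −1.511 eV.
The photon energy is |E_7 − E_6| = 0.4009 eV.

0.4009 eV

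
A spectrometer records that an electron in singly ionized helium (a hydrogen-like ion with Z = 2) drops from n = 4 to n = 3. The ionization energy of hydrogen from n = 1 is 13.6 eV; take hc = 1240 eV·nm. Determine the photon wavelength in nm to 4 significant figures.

For Z = 2 the level energies scale as Z², so the effective Rydberg energy is 13.6 × 4 = 54.40 eV.
ΔE = 54.40 × (1/3² − 1/4²) = 54.40 × 0.04861 = 2.644 eV.
λ = hc/ΔE = 1240 / 2.644 = 468.9 nm.

468.9 nm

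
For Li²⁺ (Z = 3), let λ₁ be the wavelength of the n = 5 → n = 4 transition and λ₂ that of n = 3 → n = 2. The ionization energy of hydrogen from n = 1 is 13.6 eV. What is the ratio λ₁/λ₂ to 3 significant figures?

6.17

λ ∝ 1/ΔE ∝ 1/(1/n_f² − 1/n_i²), and the Z² and hc factors cancel in the ratio.
λ₁/λ₂ = (1/2² − 1/3²)/(1/4² − 1/5²) = 0.1389/0.02250 = 6.17.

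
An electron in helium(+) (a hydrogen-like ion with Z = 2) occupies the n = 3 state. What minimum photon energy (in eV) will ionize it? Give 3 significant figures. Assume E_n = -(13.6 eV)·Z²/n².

6.04 eV

E_n = −13.6 Z²/n² = −54.40/n² eV for Z = 2.
E_3 = −54.40/9 = −6.04 eV, so ionization (to E = 0) requires 6.04 eV.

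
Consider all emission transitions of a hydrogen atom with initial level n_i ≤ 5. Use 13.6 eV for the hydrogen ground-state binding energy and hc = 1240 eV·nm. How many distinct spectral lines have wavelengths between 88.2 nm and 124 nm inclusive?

Enumerate all n_i → n_f pairs with 1 ≤ n_f < n_i ≤ 5 and compute λ = 1240 / [13.6·1·(1/n_f² − 1/n_i²)].
Lines falling in [88.2, 124] nm: 5→1 (94.98 nm), 4→1 (97.25 nm), 3→1 (102.6 nm), 2→1 (121.6 nm).

4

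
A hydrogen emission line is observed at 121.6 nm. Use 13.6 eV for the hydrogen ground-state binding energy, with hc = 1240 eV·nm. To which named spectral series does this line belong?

ΔE = 1240/121.6 = 10.20 eV.
This matches 13.6 × (1/1² − 1/2²), so n_f = 1: the Lyman series.

Lyman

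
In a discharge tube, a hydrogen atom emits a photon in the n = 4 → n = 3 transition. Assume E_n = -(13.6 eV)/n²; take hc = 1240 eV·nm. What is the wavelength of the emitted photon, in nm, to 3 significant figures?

ΔE = 13.60 × (1/3² − 1/4²) = 13.60 × 0.04861 = 0.6611 eV.
λ = hc/ΔE = 1240 / 0.6611 = 1880 nm.
This line belongs to the Paschen series.

1880 nm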